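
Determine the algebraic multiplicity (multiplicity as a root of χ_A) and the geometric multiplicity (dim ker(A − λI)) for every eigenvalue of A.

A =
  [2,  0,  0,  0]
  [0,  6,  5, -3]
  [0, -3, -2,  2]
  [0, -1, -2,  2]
λ = 2: alg = 4, geom = 2

Step 1 — factor the characteristic polynomial to read off the algebraic multiplicities:
  χ_A(x) = (x - 2)^4

Step 2 — compute geometric multiplicities via the rank-nullity identity g(λ) = n − rank(A − λI):
  rank(A − (2)·I) = 2, so dim ker(A − (2)·I) = n − 2 = 2

Summary:
  λ = 2: algebraic multiplicity = 4, geometric multiplicity = 2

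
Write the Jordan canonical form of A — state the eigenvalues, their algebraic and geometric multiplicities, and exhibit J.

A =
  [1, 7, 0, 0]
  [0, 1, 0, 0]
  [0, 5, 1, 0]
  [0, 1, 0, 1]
J_2(1) ⊕ J_1(1) ⊕ J_1(1)

The characteristic polynomial is
  det(x·I − A) = x^4 - 4*x^3 + 6*x^2 - 4*x + 1 = (x - 1)^4

Eigenvalues and multiplicities (the geometric multiplicity of λ is n − rank(A − λI), which equals the number of Jordan blocks for λ):
  λ = 1: algebraic multiplicity = 4, geometric multiplicity = 3

Determining the block sizes for each eigenvalue:
  λ = 1: 3 blocks summing to 4 forces exactly one block of size 2 and the rest size 1 → block sizes [2, 1, 1]

Assembling the blocks gives a Jordan form
J =
  [1, 1, 0, 0]
  [0, 1, 0, 0]
  [0, 0, 1, 0]
  [0, 0, 0, 1]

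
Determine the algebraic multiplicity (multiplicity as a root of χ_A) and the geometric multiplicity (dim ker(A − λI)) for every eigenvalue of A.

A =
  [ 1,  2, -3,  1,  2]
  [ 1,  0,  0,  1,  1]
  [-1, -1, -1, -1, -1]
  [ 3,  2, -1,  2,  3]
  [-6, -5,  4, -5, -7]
λ = -1: alg = 5, geom = 2

Step 1 — factor the characteristic polynomial to read off the algebraic multiplicities:
  χ_A(x) = (x + 1)^5

Step 2 — compute geometric multiplicities via the rank-nullity identity g(λ) = n − rank(A − λI):
  rank(A − (-1)·I) = 3, so dim ker(A − (-1)·I) = n − 3 = 2

Summary:
  λ = -1: algebraic multiplicity = 5, geometric multiplicity = 2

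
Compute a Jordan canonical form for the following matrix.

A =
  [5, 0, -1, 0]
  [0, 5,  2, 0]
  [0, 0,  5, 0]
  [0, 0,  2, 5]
J_2(5) ⊕ J_1(5) ⊕ J_1(5)

The characteristic polynomial is
  det(x·I − A) = x^4 - 20*x^3 + 150*x^2 - 500*x + 625 = (x - 5)^4

Eigenvalues and multiplicities (the geometric multiplicity of λ is n − rank(A − λI), which equals the number of Jordan blocks for λ):
  λ = 5: algebraic multiplicity = 4, geometric multiplicity = 3

Determining the block sizes for each eigenvalue:
  λ = 5: 3 blocks summing to 4 forces exactly one block of size 2 and the rest size 1 → block sizes [2, 1, 1]

Assembling the blocks gives a Jordan form
J =
  [5, 1, 0, 0]
  [0, 5, 0, 0]
  [0, 0, 5, 0]
  [0, 0, 0, 5]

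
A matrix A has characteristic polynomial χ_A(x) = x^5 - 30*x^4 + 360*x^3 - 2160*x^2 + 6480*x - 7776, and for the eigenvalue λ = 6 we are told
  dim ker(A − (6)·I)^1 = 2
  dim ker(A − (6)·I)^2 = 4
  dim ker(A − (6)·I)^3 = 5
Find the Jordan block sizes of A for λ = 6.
Block sizes for λ = 6: [3, 2]

From the dimensions of kernels of powers, the number of Jordan blocks of size at least j is d_j − d_{j−1} where d_j = dim ker(N^j) (with d_0 = 0). Computing the differences gives [2, 2, 1].
The number of blocks of size exactly k is (#blocks of size ≥ k) − (#blocks of size ≥ k + 1), so the partition is: 1 block(s) of size 2, 1 block(s) of size 3.
In nonincreasing order the block sizes are [3, 2].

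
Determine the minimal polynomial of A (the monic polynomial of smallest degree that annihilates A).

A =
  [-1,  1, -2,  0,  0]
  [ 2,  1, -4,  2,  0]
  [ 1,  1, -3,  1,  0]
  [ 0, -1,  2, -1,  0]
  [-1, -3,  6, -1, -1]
x^2 + 2*x + 1

The characteristic polynomial is χ_A(x) = (x + 1)^5, so the eigenvalues are known. The minimal polynomial is
  m_A(x) = Π_λ (x − λ)^{k_λ}
where k_λ is the size of the *largest* Jordan block for λ (equivalently, the smallest k with (A − λI)^k v = 0 for every generalised eigenvector v of λ).

  λ = -1: largest Jordan block has size 2, contributing (x + 1)^2

So m_A(x) = (x + 1)^2 = x^2 + 2*x + 1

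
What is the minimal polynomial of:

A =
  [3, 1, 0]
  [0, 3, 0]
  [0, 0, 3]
x^2 - 6*x + 9

The characteristic polynomial is χ_A(x) = (x - 3)^3, so the eigenvalues are known. The minimal polynomial is
  m_A(x) = Π_λ (x − λ)^{k_λ}
where k_λ is the size of the *largest* Jordan block for λ (equivalently, the smallest k with (A − λI)^k v = 0 for every generalised eigenvector v of λ).

  λ = 3: largest Jordan block has size 2, contributing (x − 3)^2

So m_A(x) = (x - 3)^2 = x^2 - 6*x + 9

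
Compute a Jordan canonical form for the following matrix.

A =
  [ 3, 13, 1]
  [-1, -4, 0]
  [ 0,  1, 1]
J_3(0)

The characteristic polynomial is
  det(x·I − A) = x^3

Eigenvalues and multiplicities (the geometric multiplicity of λ is n − rank(A − λI), which equals the number of Jordan blocks for λ):
  λ = 0: algebraic multiplicity = 3, geometric multiplicity = 1

Determining the block sizes for each eigenvalue:
  λ = 0: one block (gm = 1), so the single block has size am = 3 → block sizes [3]

Assembling the blocks gives a Jordan form
J =
  [0, 1, 0]
  [0, 0, 1]
  [0, 0, 0]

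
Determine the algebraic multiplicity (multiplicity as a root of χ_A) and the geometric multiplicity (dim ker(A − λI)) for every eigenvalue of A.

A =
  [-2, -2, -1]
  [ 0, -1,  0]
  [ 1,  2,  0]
λ = -1: alg = 3, geom = 2

Step 1 — factor the characteristic polynomial to read off the algebraic multiplicities:
  χ_A(x) = (x + 1)^3

Step 2 — compute geometric multiplicities via the rank-nullity identity g(λ) = n − rank(A − λI):
  rank(A − (-1)·I) = 1, so dim ker(A − (-1)·I) = n − 1 = 2

Summary:
  λ = -1: algebraic multiplicity = 3, geometric multiplicity = 2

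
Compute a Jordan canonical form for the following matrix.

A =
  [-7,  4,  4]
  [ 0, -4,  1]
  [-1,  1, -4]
J_3(-5)

The characteristic polynomial is
  det(x·I − A) = x^3 + 15*x^2 + 75*x + 125 = (x + 5)^3

Eigenvalues and multiplicities (the geometric multiplicity of λ is n − rank(A − λI), which equals the number of Jordan blocks for λ):
  λ = -5: algebraic multiplicity = 3, geometric multiplicity = 1

Determining the block sizes for each eigenvalue:
  λ = -5: one block (gm = 1), so the single block has size am = 3 → block sizes [3]

Assembling the blocks gives a Jordan form
J =
  [-5,  1,  0]
  [ 0, -5,  1]
  [ 0,  0, -5]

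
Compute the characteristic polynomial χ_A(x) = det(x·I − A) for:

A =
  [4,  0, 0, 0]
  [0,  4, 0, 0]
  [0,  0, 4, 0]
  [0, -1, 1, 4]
x^4 - 16*x^3 + 96*x^2 - 256*x + 256

Expanding det(x·I − A) (e.g. by cofactor expansion or by noting that A is similar to its Jordan form J, which has the same characteristic polynomial as A) gives
  χ_A(x) = x^4 - 16*x^3 + 96*x^2 - 256*x + 256
which factors as (x - 4)^4. The eigenvalues (with algebraic multiplicities) are λ = 4 with multiplicity 4.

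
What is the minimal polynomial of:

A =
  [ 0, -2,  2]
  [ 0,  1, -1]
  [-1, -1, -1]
x^3

The characteristic polynomial is χ_A(x) = x^3, so the eigenvalues are known. The minimal polynomial is
  m_A(x) = Π_λ (x − λ)^{k_λ}
where k_λ is the size of the *largest* Jordan block for λ (equivalently, the smallest k with (A − λI)^k v = 0 for every generalised eigenvector v of λ).

  λ = 0: largest Jordan block has size 3, contributing (x − 0)^3

So m_A(x) = x^3 = x^3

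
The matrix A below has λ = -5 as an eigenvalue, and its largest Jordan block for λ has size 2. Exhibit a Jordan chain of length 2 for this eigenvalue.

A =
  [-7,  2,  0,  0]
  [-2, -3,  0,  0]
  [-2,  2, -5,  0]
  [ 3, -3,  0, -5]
A Jordan chain for λ = -5 of length 2:
v_1 = (-2, -2, -2, 3)ᵀ
v_2 = (1, 0, 0, 0)ᵀ

Let N = A − (-5)·I. We want v_2 with N^2 v_2 = 0 but N^1 v_2 ≠ 0; then v_{j-1} := N · v_j for j = 2, …, 2.

Pick v_2 = (1, 0, 0, 0)ᵀ.
Then v_1 = N · v_2 = (-2, -2, -2, 3)ᵀ.

Sanity check: (A − (-5)·I) v_1 = (0, 0, 0, 0)ᵀ = 0. ✓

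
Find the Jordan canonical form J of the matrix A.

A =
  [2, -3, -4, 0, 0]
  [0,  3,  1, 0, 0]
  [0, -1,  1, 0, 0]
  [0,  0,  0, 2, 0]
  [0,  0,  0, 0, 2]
J_3(2) ⊕ J_1(2) ⊕ J_1(2)

The characteristic polynomial is
  det(x·I − A) = x^5 - 10*x^4 + 40*x^3 - 80*x^2 + 80*x - 32 = (x - 2)^5

Eigenvalues and multiplicities (the geometric multiplicity of λ is n − rank(A − λI), which equals the number of Jordan blocks for λ):
  λ = 2: algebraic multiplicity = 5, geometric multiplicity = 3

Determining the block sizes for each eigenvalue:
  λ = 2: with am = 5 and gm = 3, the partition is not yet determined (e.g. several partitions of 5 into 3 parts exist). Let N = A − (2)·I. Computing rank(N^1) = 2, rank(N^2) = 1, rank(N^3) = 0; the number of blocks of size ≥ j is rank(N^{j−1}) − rank(N^j), giving [3, 1, 1]. So we have 1 block(s) of size 3, 2 block(s) of size 1 → block sizes [3, 1, 1]

Assembling the blocks gives a Jordan form
J =
  [2, 1, 0, 0, 0]
  [0, 2, 1, 0, 0]
  [0, 0, 2, 0, 0]
  [0, 0, 0, 2, 0]
  [0, 0, 0, 0, 2]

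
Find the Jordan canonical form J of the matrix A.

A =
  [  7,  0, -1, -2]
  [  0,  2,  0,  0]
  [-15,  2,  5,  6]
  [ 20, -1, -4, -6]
J_2(2) ⊕ J_2(2)

The characteristic polynomial is
  det(x·I − A) = x^4 - 8*x^3 + 24*x^2 - 32*x + 16 = (x - 2)^4

Eigenvalues and multiplicities (the geometric multiplicity of λ is n − rank(A − λI), which equals the number of Jordan blocks for λ):
  λ = 2: algebraic multiplicity = 4, geometric multiplicity = 2

Determining the block sizes for each eigenvalue:
  λ = 2: with am = 4 and gm = 2, the partition is not yet determined (e.g. several partitions of 4 into 2 parts exist). Let N = A − (2)·I. Computing rank(N^1) = 2, rank(N^2) = 0; the number of blocks of size ≥ j is rank(N^{j−1}) − rank(N^j), giving [2, 2]. So we have 2 block(s) of size 2 → block sizes [2, 2]

Assembling the blocks gives a Jordan form
J =
  [2, 1, 0, 0]
  [0, 2, 0, 0]
  [0, 0, 2, 1]
  [0, 0, 0, 2]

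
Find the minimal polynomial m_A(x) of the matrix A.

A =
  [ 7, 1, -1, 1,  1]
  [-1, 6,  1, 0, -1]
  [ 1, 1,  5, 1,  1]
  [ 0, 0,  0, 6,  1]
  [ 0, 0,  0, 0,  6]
x^3 - 18*x^2 + 108*x - 216

The characteristic polynomial is χ_A(x) = (x - 6)^5, so the eigenvalues are known. The minimal polynomial is
  m_A(x) = Π_λ (x − λ)^{k_λ}
where k_λ is the size of the *largest* Jordan block for λ (equivalently, the smallest k with (A − λI)^k v = 0 for every generalised eigenvector v of λ).

  λ = 6: largest Jordan block has size 3, contributing (x − 6)^3

So m_A(x) = (x - 6)^3 = x^3 - 18*x^2 + 108*x - 216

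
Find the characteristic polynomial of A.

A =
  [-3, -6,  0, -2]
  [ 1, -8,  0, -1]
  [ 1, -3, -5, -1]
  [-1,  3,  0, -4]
x^4 + 20*x^3 + 150*x^2 + 500*x + 625

Expanding det(x·I − A) (e.g. by cofactor expansion or by noting that A is similar to its Jordan form J, which has the same characteristic polynomial as A) gives
  χ_A(x) = x^4 + 20*x^3 + 150*x^2 + 500*x + 625
which factors as (x + 5)^4. The eigenvalues (with algebraic multiplicities) are λ = -5 with multiplicity 4.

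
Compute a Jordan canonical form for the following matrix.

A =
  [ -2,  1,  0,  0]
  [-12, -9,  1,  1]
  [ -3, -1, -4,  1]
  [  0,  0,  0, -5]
J_3(-5) ⊕ J_1(-5)

The characteristic polynomial is
  det(x·I − A) = x^4 + 20*x^3 + 150*x^2 + 500*x + 625 = (x + 5)^4

Eigenvalues and multiplicities (the geometric multiplicity of λ is n − rank(A − λI), which equals the number of Jordan blocks for λ):
  λ = -5: algebraic multiplicity = 4, geometric multiplicity = 2

Determining the block sizes for each eigenvalue:
  λ = -5: with am = 4 and gm = 2, the partition is not yet determined (e.g. several partitions of 4 into 2 parts exist). Let N = A − (-5)·I. Computing rank(N^1) = 2, rank(N^2) = 1, rank(N^3) = 0; the number of blocks of size ≥ j is rank(N^{j−1}) − rank(N^j), giving [2, 1, 1]. So we have 1 block(s) of size 3, 1 block(s) of size 1 → block sizes [3, 1]

Assembling the blocks gives a Jordan form
J =
  [-5,  1,  0,  0]
  [ 0, -5,  1,  0]
  [ 0,  0, -5,  0]
  [ 0,  0,  0, -5]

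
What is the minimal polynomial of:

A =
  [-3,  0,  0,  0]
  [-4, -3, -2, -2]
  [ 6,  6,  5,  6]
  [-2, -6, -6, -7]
x^2 + 4*x + 3

The characteristic polynomial is χ_A(x) = (x + 1)^2*(x + 3)^2, so the eigenvalues are known. The minimal polynomial is
  m_A(x) = Π_λ (x − λ)^{k_λ}
where k_λ is the size of the *largest* Jordan block for λ (equivalently, the smallest k with (A − λI)^k v = 0 for every generalised eigenvector v of λ).

  λ = -3: largest Jordan block has size 1, contributing (x + 3)
  λ = -1: largest Jordan block has size 1, contributing (x + 1)

So m_A(x) = (x + 1)*(x + 3) = x^2 + 4*x + 3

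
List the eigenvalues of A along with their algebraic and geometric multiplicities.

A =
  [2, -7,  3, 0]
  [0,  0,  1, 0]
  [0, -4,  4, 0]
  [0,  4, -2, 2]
λ = 2: alg = 4, geom = 2

Step 1 — factor the characteristic polynomial to read off the algebraic multiplicities:
  χ_A(x) = (x - 2)^4

Step 2 — compute geometric multiplicities via the rank-nullity identity g(λ) = n − rank(A − λI):
  rank(A − (2)·I) = 2, so dim ker(A − (2)·I) = n − 2 = 2

Summary:
  λ = 2: algebraic multiplicity = 4, geometric multiplicity = 2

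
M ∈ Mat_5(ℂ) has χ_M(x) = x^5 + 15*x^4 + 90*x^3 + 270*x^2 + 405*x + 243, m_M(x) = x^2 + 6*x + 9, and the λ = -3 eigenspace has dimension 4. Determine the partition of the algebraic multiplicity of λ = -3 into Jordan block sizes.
Block sizes for λ = -3: [2, 1, 1, 1]

Step 1 — from the characteristic polynomial, algebraic multiplicity of λ = -3 is 5. From dim ker(M − (-3)·I) = 4, there are exactly 4 Jordan blocks for λ = -3.
Step 2 — from the minimal polynomial, the factor (x + 3)^2 tells us the largest block for λ = -3 has size 2.
Step 3 — with total size 5, 4 blocks, and largest block 2, the block sizes (in nonincreasing order) are [2, 1, 1, 1].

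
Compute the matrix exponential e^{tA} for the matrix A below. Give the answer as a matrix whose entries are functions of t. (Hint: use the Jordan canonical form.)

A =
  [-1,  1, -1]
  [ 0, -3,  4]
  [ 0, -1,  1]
e^{tA} =
  [exp(-t), -t^2*exp(-t)/2 + t*exp(-t), t^2*exp(-t) - t*exp(-t)]
  [0, -2*t*exp(-t) + exp(-t), 4*t*exp(-t)]
  [0, -t*exp(-t), 2*t*exp(-t) + exp(-t)]

Strategy: write A = P · J · P⁻¹ where J is a Jordan canonical form, so e^{tA} = P · e^{tJ} · P⁻¹, and e^{tJ} can be computed block-by-block.

A has Jordan form
J =
  [-1,  1,  0]
  [ 0, -1,  1]
  [ 0,  0, -1]
(up to reordering of blocks).

Per-block formulas:
  For a 3×3 Jordan block J_3(-1): exp(t · J_3(-1)) = e^(-1t)·(I + t·N + (t^2/2)·N^2), where N is the 3×3 nilpotent shift.

After assembling e^{tJ} and conjugating by P, we get:

e^{tA} =
  [exp(-t), -t^2*exp(-t)/2 + t*exp(-t), t^2*exp(-t) - t*exp(-t)]
  [0, -2*t*exp(-t) + exp(-t), 4*t*exp(-t)]
  [0, -t*exp(-t), 2*t*exp(-t) + exp(-t)]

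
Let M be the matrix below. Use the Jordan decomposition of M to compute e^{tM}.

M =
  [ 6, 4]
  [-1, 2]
e^{tM} =
  [2*t*exp(4*t) + exp(4*t), 4*t*exp(4*t)]
  [-t*exp(4*t), -2*t*exp(4*t) + exp(4*t)]

Strategy: write M = P · J · P⁻¹ where J is a Jordan canonical form, so e^{tM} = P · e^{tJ} · P⁻¹, and e^{tJ} can be computed block-by-block.

M has Jordan form
J =
  [4, 1]
  [0, 4]
(up to reordering of blocks).

Per-block formulas:
  For a 2×2 Jordan block J_2(4): exp(t · J_2(4)) = e^(4t)·(I + t·N), where N is the 2×2 nilpotent shift.

After assembling e^{tJ} and conjugating by P, we get:

e^{tM} =
  [2*t*exp(4*t) + exp(4*t), 4*t*exp(4*t)]
  [-t*exp(4*t), -2*t*exp(4*t) + exp(4*t)]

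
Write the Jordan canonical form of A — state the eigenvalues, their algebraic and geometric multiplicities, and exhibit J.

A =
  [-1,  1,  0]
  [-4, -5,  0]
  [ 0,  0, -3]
J_2(-3) ⊕ J_1(-3)

The characteristic polynomial is
  det(x·I − A) = x^3 + 9*x^2 + 27*x + 27 = (x + 3)^3

Eigenvalues and multiplicities (the geometric multiplicity of λ is n − rank(A − λI), which equals the number of Jordan blocks for λ):
  λ = -3: algebraic multiplicity = 3, geometric multiplicity = 2

Determining the block sizes for each eigenvalue:
  λ = -3: 2 blocks summing to 3 forces exactly one block of size 2 and the rest size 1 → block sizes [2, 1]

Assembling the blocks gives a Jordan form
J =
  [-3,  1,  0]
  [ 0, -3,  0]
  [ 0,  0, -3]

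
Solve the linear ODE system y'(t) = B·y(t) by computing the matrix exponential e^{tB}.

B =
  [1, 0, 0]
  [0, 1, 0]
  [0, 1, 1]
e^{tB} =
  [exp(t), 0, 0]
  [0, exp(t), 0]
  [0, t*exp(t), exp(t)]

Strategy: write B = P · J · P⁻¹ where J is a Jordan canonical form, so e^{tB} = P · e^{tJ} · P⁻¹, and e^{tJ} can be computed block-by-block.

B has Jordan form
J =
  [1, 1, 0]
  [0, 1, 0]
  [0, 0, 1]
(up to reordering of blocks).

Per-block formulas:
  For a 1×1 block at λ = 1: exp(t · [1]) = [e^(1t)].
  For a 2×2 Jordan block J_2(1): exp(t · J_2(1)) = e^(1t)·(I + t·N), where N is the 2×2 nilpotent shift.

After assembling e^{tJ} and conjugating by P, we get:

e^{tB} =
  [exp(t), 0, 0]
  [0, exp(t), 0]
  [0, t*exp(t), exp(t)]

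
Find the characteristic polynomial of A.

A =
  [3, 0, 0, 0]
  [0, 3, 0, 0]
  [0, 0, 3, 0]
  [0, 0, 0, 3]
x^4 - 12*x^3 + 54*x^2 - 108*x + 81

Expanding det(x·I − A) (e.g. by cofactor expansion or by noting that A is similar to its Jordan form J, which has the same characteristic polynomial as A) gives
  χ_A(x) = x^4 - 12*x^3 + 54*x^2 - 108*x + 81
which factors as (x - 3)^4. The eigenvalues (with algebraic multiplicities) are λ = 3 with multiplicity 4.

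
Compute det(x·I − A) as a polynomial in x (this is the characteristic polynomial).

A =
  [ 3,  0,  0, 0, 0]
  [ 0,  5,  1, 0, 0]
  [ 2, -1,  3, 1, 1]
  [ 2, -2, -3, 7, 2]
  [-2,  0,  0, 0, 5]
x^5 - 23*x^4 + 210*x^3 - 950*x^2 + 2125*x - 1875

Expanding det(x·I − A) (e.g. by cofactor expansion or by noting that A is similar to its Jordan form J, which has the same characteristic polynomial as A) gives
  χ_A(x) = x^5 - 23*x^4 + 210*x^3 - 950*x^2 + 2125*x - 1875
which factors as (x - 5)^4*(x - 3). The eigenvalues (with algebraic multiplicities) are λ = 3 with multiplicity 1, λ = 5 with multiplicity 4.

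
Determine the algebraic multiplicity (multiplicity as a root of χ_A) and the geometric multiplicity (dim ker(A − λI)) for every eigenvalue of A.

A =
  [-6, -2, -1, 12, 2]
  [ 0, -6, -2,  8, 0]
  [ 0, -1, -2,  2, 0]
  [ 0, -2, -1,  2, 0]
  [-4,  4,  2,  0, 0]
λ = -4: alg = 1, geom = 1; λ = -2: alg = 4, geom = 2

Step 1 — factor the characteristic polynomial to read off the algebraic multiplicities:
  χ_A(x) = (x + 2)^4*(x + 4)

Step 2 — compute geometric multiplicities via the rank-nullity identity g(λ) = n − rank(A − λI):
  rank(A − (-4)·I) = 4, so dim ker(A − (-4)·I) = n − 4 = 1
  rank(A − (-2)·I) = 3, so dim ker(A − (-2)·I) = n − 3 = 2

Summary:
  λ = -4: algebraic multiplicity = 1, geometric multiplicity = 1
  λ = -2: algebraic multiplicity = 4, geometric multiplicity = 2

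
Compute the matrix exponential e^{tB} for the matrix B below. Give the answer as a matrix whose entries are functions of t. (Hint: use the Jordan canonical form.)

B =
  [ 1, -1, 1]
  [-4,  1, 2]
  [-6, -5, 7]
e^{tB} =
  [t^2*exp(3*t) - 2*t*exp(3*t) + exp(3*t), -t^2*exp(3*t)/2 - t*exp(3*t), t*exp(3*t)]
  [2*t^2*exp(3*t) - 4*t*exp(3*t), -t^2*exp(3*t) - 2*t*exp(3*t) + exp(3*t), 2*t*exp(3*t)]
  [4*t^2*exp(3*t) - 6*t*exp(3*t), -2*t^2*exp(3*t) - 5*t*exp(3*t), 4*t*exp(3*t) + exp(3*t)]

Strategy: write B = P · J · P⁻¹ where J is a Jordan canonical form, so e^{tB} = P · e^{tJ} · P⁻¹, and e^{tJ} can be computed block-by-block.

B has Jordan form
J =
  [3, 1, 0]
  [0, 3, 1]
  [0, 0, 3]
(up to reordering of blocks).

Per-block formulas:
  For a 3×3 Jordan block J_3(3): exp(t · J_3(3)) = e^(3t)·(I + t·N + (t^2/2)·N^2), where N is the 3×3 nilpotent shift.

After assembling e^{tJ} and conjugating by P, we get:

e^{tB} =
  [t^2*exp(3*t) - 2*t*exp(3*t) + exp(3*t), -t^2*exp(3*t)/2 - t*exp(3*t), t*exp(3*t)]
  [2*t^2*exp(3*t) - 4*t*exp(3*t), -t^2*exp(3*t) - 2*t*exp(3*t) + exp(3*t), 2*t*exp(3*t)]
  [4*t^2*exp(3*t) - 6*t*exp(3*t), -2*t^2*exp(3*t) - 5*t*exp(3*t), 4*t*exp(3*t) + exp(3*t)]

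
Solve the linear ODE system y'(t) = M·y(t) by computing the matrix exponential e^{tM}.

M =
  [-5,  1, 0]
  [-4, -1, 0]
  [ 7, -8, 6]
e^{tM} =
  [-2*t*exp(-3*t) + exp(-3*t), t*exp(-3*t), 0]
  [-4*t*exp(-3*t), 2*t*exp(-3*t) + exp(-3*t), 0]
  [-2*t*exp(-3*t) + exp(6*t) - exp(-3*t), t*exp(-3*t) - exp(6*t) + exp(-3*t), exp(6*t)]

Strategy: write M = P · J · P⁻¹ where J is a Jordan canonical form, so e^{tM} = P · e^{tJ} · P⁻¹, and e^{tJ} can be computed block-by-block.

M has Jordan form
J =
  [-3,  1, 0]
  [ 0, -3, 0]
  [ 0,  0, 6]
(up to reordering of blocks).

Per-block formulas:
  For a 1×1 block at λ = 6: exp(t · [6]) = [e^(6t)].
  For a 2×2 Jordan block J_2(-3): exp(t · J_2(-3)) = e^(-3t)·(I + t·N), where N is the 2×2 nilpotent shift.

After assembling e^{tJ} and conjugating by P, we get:

e^{tM} =
  [-2*t*exp(-3*t) + exp(-3*t), t*exp(-3*t), 0]
  [-4*t*exp(-3*t), 2*t*exp(-3*t) + exp(-3*t), 0]
  [-2*t*exp(-3*t) + exp(6*t) - exp(-3*t), t*exp(-3*t) - exp(6*t) + exp(-3*t), exp(6*t)]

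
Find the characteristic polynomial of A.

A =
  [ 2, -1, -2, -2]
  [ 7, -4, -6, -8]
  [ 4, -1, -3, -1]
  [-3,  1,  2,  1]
x^4 + 4*x^3 + 6*x^2 + 4*x + 1

Expanding det(x·I − A) (e.g. by cofactor expansion or by noting that A is similar to its Jordan form J, which has the same characteristic polynomial as A) gives
  χ_A(x) = x^4 + 4*x^3 + 6*x^2 + 4*x + 1
which factors as (x + 1)^4. The eigenvalues (with algebraic multiplicities) are λ = -1 with multiplicity 4.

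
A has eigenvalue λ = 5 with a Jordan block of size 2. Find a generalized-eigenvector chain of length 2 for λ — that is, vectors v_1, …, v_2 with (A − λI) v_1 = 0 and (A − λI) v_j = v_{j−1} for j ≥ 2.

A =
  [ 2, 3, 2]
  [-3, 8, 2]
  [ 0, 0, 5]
A Jordan chain for λ = 5 of length 2:
v_1 = (-3, -3, 0)ᵀ
v_2 = (1, 0, 0)ᵀ

Let N = A − (5)·I. We want v_2 with N^2 v_2 = 0 but N^1 v_2 ≠ 0; then v_{j-1} := N · v_j for j = 2, …, 2.

Pick v_2 = (1, 0, 0)ᵀ.
Then v_1 = N · v_2 = (-3, -3, 0)ᵀ.

Sanity check: (A − (5)·I) v_1 = (0, 0, 0)ᵀ = 0. ✓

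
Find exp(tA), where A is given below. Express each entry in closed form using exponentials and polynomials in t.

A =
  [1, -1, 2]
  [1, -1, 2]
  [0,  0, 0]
e^{tA} =
  [t + 1, -t, 2*t]
  [t, 1 - t, 2*t]
  [0, 0, 1]

Strategy: write A = P · J · P⁻¹ where J is a Jordan canonical form, so e^{tA} = P · e^{tJ} · P⁻¹, and e^{tJ} can be computed block-by-block.

A has Jordan form
J =
  [0, 1, 0]
  [0, 0, 0]
  [0, 0, 0]
(up to reordering of blocks).

Per-block formulas:
  For a 1×1 block at λ = 0: exp(t · [0]) = [e^(0t)].
  For a 2×2 Jordan block J_2(0): exp(t · J_2(0)) = e^(0t)·(I + t·N), where N is the 2×2 nilpotent shift.

After assembling e^{tJ} and conjugating by P, we get:

e^{tA} =
  [t + 1, -t, 2*t]
  [t, 1 - t, 2*t]
  [0, 0, 1]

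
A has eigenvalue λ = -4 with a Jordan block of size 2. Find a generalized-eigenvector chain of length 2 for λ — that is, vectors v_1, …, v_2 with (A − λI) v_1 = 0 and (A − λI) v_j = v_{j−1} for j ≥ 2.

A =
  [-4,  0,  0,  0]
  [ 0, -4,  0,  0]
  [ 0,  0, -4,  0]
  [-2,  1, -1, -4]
A Jordan chain for λ = -4 of length 2:
v_1 = (0, 0, 0, -2)ᵀ
v_2 = (1, 0, 0, 0)ᵀ

Let N = A − (-4)·I. We want v_2 with N^2 v_2 = 0 but N^1 v_2 ≠ 0; then v_{j-1} := N · v_j for j = 2, …, 2.

Pick v_2 = (1, 0, 0, 0)ᵀ.
Then v_1 = N · v_2 = (0, 0, 0, -2)ᵀ.

Sanity check: (A − (-4)·I) v_1 = (0, 0, 0, 0)ᵀ = 0. ✓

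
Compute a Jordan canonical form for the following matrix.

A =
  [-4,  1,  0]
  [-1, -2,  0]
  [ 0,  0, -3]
J_2(-3) ⊕ J_1(-3)

The characteristic polynomial is
  det(x·I − A) = x^3 + 9*x^2 + 27*x + 27 = (x + 3)^3

Eigenvalues and multiplicities (the geometric multiplicity of λ is n − rank(A − λI), which equals the number of Jordan blocks for λ):
  λ = -3: algebraic multiplicity = 3, geometric multiplicity = 2

Determining the block sizes for each eigenvalue:
  λ = -3: 2 blocks summing to 3 forces exactly one block of size 2 and the rest size 1 → block sizes [2, 1]

Assembling the blocks gives a Jordan form
J =
  [-3,  1,  0]
  [ 0, -3,  0]
  [ 0,  0, -3]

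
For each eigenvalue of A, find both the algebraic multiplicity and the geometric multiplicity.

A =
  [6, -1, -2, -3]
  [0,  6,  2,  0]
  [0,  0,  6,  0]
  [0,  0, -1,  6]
λ = 6: alg = 4, geom = 2

Step 1 — factor the characteristic polynomial to read off the algebraic multiplicities:
  χ_A(x) = (x - 6)^4

Step 2 — compute geometric multiplicities via the rank-nullity identity g(λ) = n − rank(A − λI):
  rank(A − (6)·I) = 2, so dim ker(A − (6)·I) = n − 2 = 2

Summary:
  λ = 6: algebraic multiplicity = 4, geometric multiplicity = 2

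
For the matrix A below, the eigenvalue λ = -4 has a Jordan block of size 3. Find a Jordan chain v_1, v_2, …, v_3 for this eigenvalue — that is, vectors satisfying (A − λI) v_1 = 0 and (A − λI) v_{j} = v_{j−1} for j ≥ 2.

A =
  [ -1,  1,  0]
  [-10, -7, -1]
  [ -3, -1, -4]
A Jordan chain for λ = -4 of length 3:
v_1 = (-1, 3, 1)ᵀ
v_2 = (3, -10, -3)ᵀ
v_3 = (1, 0, 0)ᵀ

Let N = A − (-4)·I. We want v_3 with N^3 v_3 = 0 but N^2 v_3 ≠ 0; then v_{j-1} := N · v_j for j = 3, …, 2.

Pick v_3 = (1, 0, 0)ᵀ.
Then v_2 = N · v_3 = (3, -10, -3)ᵀ.
Then v_1 = N · v_2 = (-1, 3, 1)ᵀ.

Sanity check: (A − (-4)·I) v_1 = (0, 0, 0)ᵀ = 0. ✓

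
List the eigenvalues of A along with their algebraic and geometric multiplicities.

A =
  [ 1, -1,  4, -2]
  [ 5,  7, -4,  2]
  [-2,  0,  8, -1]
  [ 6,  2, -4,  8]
λ = 6: alg = 4, geom = 2

Step 1 — factor the characteristic polynomial to read off the algebraic multiplicities:
  χ_A(x) = (x - 6)^4

Step 2 — compute geometric multiplicities via the rank-nullity identity g(λ) = n − rank(A − λI):
  rank(A − (6)·I) = 2, so dim ker(A − (6)·I) = n − 2 = 2

Summary:
  λ = 6: algebraic multiplicity = 4, geometric multiplicity = 2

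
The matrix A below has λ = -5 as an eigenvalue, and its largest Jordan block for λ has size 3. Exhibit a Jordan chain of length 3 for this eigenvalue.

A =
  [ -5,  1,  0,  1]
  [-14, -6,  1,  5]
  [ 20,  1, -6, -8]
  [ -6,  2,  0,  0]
A Jordan chain for λ = -5 of length 3:
v_1 = (1, -2, 2, 2)ᵀ
v_2 = (1, -1, 1, 2)ᵀ
v_3 = (0, 1, 0, 0)ᵀ

Let N = A − (-5)·I. We want v_3 with N^3 v_3 = 0 but N^2 v_3 ≠ 0; then v_{j-1} := N · v_j for j = 3, …, 2.

Pick v_3 = (0, 1, 0, 0)ᵀ.
Then v_2 = N · v_3 = (1, -1, 1, 2)ᵀ.
Then v_1 = N · v_2 = (1, -2, 2, 2)ᵀ.

Sanity check: (A − (-5)·I) v_1 = (0, 0, 0, 0)ᵀ = 0. ✓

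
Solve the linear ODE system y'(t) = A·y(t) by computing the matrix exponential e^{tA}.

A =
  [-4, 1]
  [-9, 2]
e^{tA} =
  [-3*t*exp(-t) + exp(-t), t*exp(-t)]
  [-9*t*exp(-t), 3*t*exp(-t) + exp(-t)]

Strategy: write A = P · J · P⁻¹ where J is a Jordan canonical form, so e^{tA} = P · e^{tJ} · P⁻¹, and e^{tJ} can be computed block-by-block.

A has Jordan form
J =
  [-1,  1]
  [ 0, -1]
(up to reordering of blocks).

Per-block formulas:
  For a 2×2 Jordan block J_2(-1): exp(t · J_2(-1)) = e^(-1t)·(I + t·N), where N is the 2×2 nilpotent shift.

After assembling e^{tJ} and conjugating by P, we get:

e^{tA} =
  [-3*t*exp(-t) + exp(-t), t*exp(-t)]
  [-9*t*exp(-t), 3*t*exp(-t) + exp(-t)]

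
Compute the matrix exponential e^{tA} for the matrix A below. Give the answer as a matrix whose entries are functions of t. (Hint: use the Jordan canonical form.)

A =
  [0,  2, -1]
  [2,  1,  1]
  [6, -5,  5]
e^{tA} =
  [t^2*exp(2*t) - 2*t*exp(2*t) + exp(2*t), -t^2*exp(2*t)/2 + 2*t*exp(2*t), t^2*exp(2*t)/2 - t*exp(2*t)]
  [2*t*exp(2*t), -t*exp(2*t) + exp(2*t), t*exp(2*t)]
  [-2*t^2*exp(2*t) + 6*t*exp(2*t), t^2*exp(2*t) - 5*t*exp(2*t), -t^2*exp(2*t) + 3*t*exp(2*t) + exp(2*t)]

Strategy: write A = P · J · P⁻¹ where J is a Jordan canonical form, so e^{tA} = P · e^{tJ} · P⁻¹, and e^{tJ} can be computed block-by-block.

A has Jordan form
J =
  [2, 1, 0]
  [0, 2, 1]
  [0, 0, 2]
(up to reordering of blocks).

Per-block formulas:
  For a 3×3 Jordan block J_3(2): exp(t · J_3(2)) = e^(2t)·(I + t·N + (t^2/2)·N^2), where N is the 3×3 nilpotent shift.

After assembling e^{tJ} and conjugating by P, we get:

e^{tA} =
  [t^2*exp(2*t) - 2*t*exp(2*t) + exp(2*t), -t^2*exp(2*t)/2 + 2*t*exp(2*t), t^2*exp(2*t)/2 - t*exp(2*t)]
  [2*t*exp(2*t), -t*exp(2*t) + exp(2*t), t*exp(2*t)]
  [-2*t^2*exp(2*t) + 6*t*exp(2*t), t^2*exp(2*t) - 5*t*exp(2*t), -t^2*exp(2*t) + 3*t*exp(2*t) + exp(2*t)]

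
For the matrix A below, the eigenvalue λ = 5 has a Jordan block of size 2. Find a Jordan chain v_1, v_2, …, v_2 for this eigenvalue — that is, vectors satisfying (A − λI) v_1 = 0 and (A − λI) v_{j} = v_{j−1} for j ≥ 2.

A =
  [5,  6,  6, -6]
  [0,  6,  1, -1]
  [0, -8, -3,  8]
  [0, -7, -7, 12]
A Jordan chain for λ = 5 of length 2:
v_1 = (6, 1, -8, -7)ᵀ
v_2 = (0, 1, 0, 0)ᵀ

Let N = A − (5)·I. We want v_2 with N^2 v_2 = 0 but N^1 v_2 ≠ 0; then v_{j-1} := N · v_j for j = 2, …, 2.

Pick v_2 = (0, 1, 0, 0)ᵀ.
Then v_1 = N · v_2 = (6, 1, -8, -7)ᵀ.

Sanity check: (A − (5)·I) v_1 = (0, 0, 0, 0)ᵀ = 0. ✓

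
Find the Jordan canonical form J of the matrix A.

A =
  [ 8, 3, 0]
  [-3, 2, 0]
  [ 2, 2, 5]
J_2(5) ⊕ J_1(5)

The characteristic polynomial is
  det(x·I − A) = x^3 - 15*x^2 + 75*x - 125 = (x - 5)^3

Eigenvalues and multiplicities (the geometric multiplicity of λ is n − rank(A − λI), which equals the number of Jordan blocks for λ):
  λ = 5: algebraic multiplicity = 3, geometric multiplicity = 2

Determining the block sizes for each eigenvalue:
  λ = 5: 2 blocks summing to 3 forces exactly one block of size 2 and the rest size 1 → block sizes [2, 1]

Assembling the blocks gives a Jordan form
J =
  [5, 1, 0]
  [0, 5, 0]
  [0, 0, 5]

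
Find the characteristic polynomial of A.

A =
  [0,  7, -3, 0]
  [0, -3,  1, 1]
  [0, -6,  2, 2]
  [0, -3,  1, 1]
x^4

Expanding det(x·I − A) (e.g. by cofactor expansion or by noting that A is similar to its Jordan form J, which has the same characteristic polynomial as A) gives
  χ_A(x) = x^4
which factors as x^4. The eigenvalues (with algebraic multiplicities) are λ = 0 with multiplicity 4.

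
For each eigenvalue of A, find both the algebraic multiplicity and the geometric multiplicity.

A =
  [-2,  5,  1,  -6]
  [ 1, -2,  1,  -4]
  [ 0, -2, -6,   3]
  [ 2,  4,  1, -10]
λ = -5: alg = 4, geom = 2

Step 1 — factor the characteristic polynomial to read off the algebraic multiplicities:
  χ_A(x) = (x + 5)^4

Step 2 — compute geometric multiplicities via the rank-nullity identity g(λ) = n − rank(A − λI):
  rank(A − (-5)·I) = 2, so dim ker(A − (-5)·I) = n − 2 = 2

Summary:
  λ = -5: algebraic multiplicity = 4, geometric multiplicity = 2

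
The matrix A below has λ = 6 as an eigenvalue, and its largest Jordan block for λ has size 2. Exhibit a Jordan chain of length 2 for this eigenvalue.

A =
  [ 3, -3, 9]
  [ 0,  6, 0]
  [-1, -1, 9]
A Jordan chain for λ = 6 of length 2:
v_1 = (-3, 0, -1)ᵀ
v_2 = (1, 0, 0)ᵀ

Let N = A − (6)·I. We want v_2 with N^2 v_2 = 0 but N^1 v_2 ≠ 0; then v_{j-1} := N · v_j for j = 2, …, 2.

Pick v_2 = (1, 0, 0)ᵀ.
Then v_1 = N · v_2 = (-3, 0, -1)ᵀ.

Sanity check: (A − (6)·I) v_1 = (0, 0, 0)ᵀ = 0. ✓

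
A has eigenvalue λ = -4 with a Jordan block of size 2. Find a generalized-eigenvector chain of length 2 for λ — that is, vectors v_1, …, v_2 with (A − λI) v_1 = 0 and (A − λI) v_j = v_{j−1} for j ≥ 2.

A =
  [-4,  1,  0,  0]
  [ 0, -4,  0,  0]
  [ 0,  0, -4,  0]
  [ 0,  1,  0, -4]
A Jordan chain for λ = -4 of length 2:
v_1 = (1, 0, 0, 1)ᵀ
v_2 = (0, 1, 0, 0)ᵀ

Let N = A − (-4)·I. We want v_2 with N^2 v_2 = 0 but N^1 v_2 ≠ 0; then v_{j-1} := N · v_j for j = 2, …, 2.

Pick v_2 = (0, 1, 0, 0)ᵀ.
Then v_1 = N · v_2 = (1, 0, 0, 1)ᵀ.

Sanity check: (A − (-4)·I) v_1 = (0, 0, 0, 0)ᵀ = 0. ✓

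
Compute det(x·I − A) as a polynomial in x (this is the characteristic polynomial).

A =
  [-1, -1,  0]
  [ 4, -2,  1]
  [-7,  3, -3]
x^3 + 6*x^2 + 12*x + 8

Expanding det(x·I − A) (e.g. by cofactor expansion or by noting that A is similar to its Jordan form J, which has the same characteristic polynomial as A) gives
  χ_A(x) = x^3 + 6*x^2 + 12*x + 8
which factors as (x + 2)^3. The eigenvalues (with algebraic multiplicities) are λ = -2 with multiplicity 3.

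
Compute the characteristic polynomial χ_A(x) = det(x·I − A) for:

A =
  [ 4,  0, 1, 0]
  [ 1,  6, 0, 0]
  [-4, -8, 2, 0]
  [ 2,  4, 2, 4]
x^4 - 16*x^3 + 96*x^2 - 256*x + 256

Expanding det(x·I − A) (e.g. by cofactor expansion or by noting that A is similar to its Jordan form J, which has the same characteristic polynomial as A) gives
  χ_A(x) = x^4 - 16*x^3 + 96*x^2 - 256*x + 256
which factors as (x - 4)^4. The eigenvalues (with algebraic multiplicities) are λ = 4 with multiplicity 4.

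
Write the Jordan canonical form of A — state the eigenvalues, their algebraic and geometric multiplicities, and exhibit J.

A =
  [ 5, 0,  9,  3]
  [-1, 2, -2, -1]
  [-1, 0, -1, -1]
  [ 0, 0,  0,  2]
J_3(2) ⊕ J_1(2)

The characteristic polynomial is
  det(x·I − A) = x^4 - 8*x^3 + 24*x^2 - 32*x + 16 = (x - 2)^4

Eigenvalues and multiplicities (the geometric multiplicity of λ is n − rank(A − λI), which equals the number of Jordan blocks for λ):
  λ = 2: algebraic multiplicity = 4, geometric multiplicity = 2

Determining the block sizes for each eigenvalue:
  λ = 2: with am = 4 and gm = 2, the partition is not yet determined (e.g. several partitions of 4 into 2 parts exist). Let N = A − (2)·I. Computing rank(N^1) = 2, rank(N^2) = 1, rank(N^3) = 0; the number of blocks of size ≥ j is rank(N^{j−1}) − rank(N^j), giving [2, 1, 1]. So we have 1 block(s) of size 3, 1 block(s) of size 1 → block sizes [3, 1]

Assembling the blocks gives a Jordan form
J =
  [2, 1, 0, 0]
  [0, 2, 1, 0]
  [0, 0, 2, 0]
  [0, 0, 0, 2]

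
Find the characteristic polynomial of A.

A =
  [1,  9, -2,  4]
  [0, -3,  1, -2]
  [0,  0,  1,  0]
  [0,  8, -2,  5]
x^4 - 4*x^3 + 6*x^2 - 4*x + 1

Expanding det(x·I − A) (e.g. by cofactor expansion or by noting that A is similar to its Jordan form J, which has the same characteristic polynomial as A) gives
  χ_A(x) = x^4 - 4*x^3 + 6*x^2 - 4*x + 1
which factors as (x - 1)^4. The eigenvalues (with algebraic multiplicities) are λ = 1 with multiplicity 4.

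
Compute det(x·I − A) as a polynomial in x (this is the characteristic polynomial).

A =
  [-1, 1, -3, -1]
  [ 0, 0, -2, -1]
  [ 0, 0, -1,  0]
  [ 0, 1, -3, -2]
x^4 + 4*x^3 + 6*x^2 + 4*x + 1

Expanding det(x·I − A) (e.g. by cofactor expansion or by noting that A is similar to its Jordan form J, which has the same characteristic polynomial as A) gives
  χ_A(x) = x^4 + 4*x^3 + 6*x^2 + 4*x + 1
which factors as (x + 1)^4. The eigenvalues (with algebraic multiplicities) are λ = -1 with multiplicity 4.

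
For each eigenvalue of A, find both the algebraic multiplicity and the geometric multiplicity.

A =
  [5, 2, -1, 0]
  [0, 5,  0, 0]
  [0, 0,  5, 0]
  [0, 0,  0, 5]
λ = 5: alg = 4, geom = 3

Step 1 — factor the characteristic polynomial to read off the algebraic multiplicities:
  χ_A(x) = (x - 5)^4

Step 2 — compute geometric multiplicities via the rank-nullity identity g(λ) = n − rank(A − λI):
  rank(A − (5)·I) = 1, so dim ker(A − (5)·I) = n − 1 = 3

Summary:
  λ = 5: algebraic multiplicity = 4, geometric multiplicity = 3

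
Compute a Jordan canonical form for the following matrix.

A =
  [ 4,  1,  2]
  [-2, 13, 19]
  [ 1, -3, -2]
J_3(5)

The characteristic polynomial is
  det(x·I − A) = x^3 - 15*x^2 + 75*x - 125 = (x - 5)^3

Eigenvalues and multiplicities (the geometric multiplicity of λ is n − rank(A − λI), which equals the number of Jordan blocks for λ):
  λ = 5: algebraic multiplicity = 3, geometric multiplicity = 1

Determining the block sizes for each eigenvalue:
  λ = 5: one block (gm = 1), so the single block has size am = 3 → block sizes [3]

Assembling the blocks gives a Jordan form
J =
  [5, 1, 0]
  [0, 5, 1]
  [0, 0, 5]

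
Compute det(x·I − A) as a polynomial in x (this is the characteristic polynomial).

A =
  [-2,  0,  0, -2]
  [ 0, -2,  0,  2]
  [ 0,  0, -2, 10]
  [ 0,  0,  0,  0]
x^4 + 6*x^3 + 12*x^2 + 8*x

Expanding det(x·I − A) (e.g. by cofactor expansion or by noting that A is similar to its Jordan form J, which has the same characteristic polynomial as A) gives
  χ_A(x) = x^4 + 6*x^3 + 12*x^2 + 8*x
which factors as x*(x + 2)^3. The eigenvalues (with algebraic multiplicities) are λ = -2 with multiplicity 3, λ = 0 with multiplicity 1.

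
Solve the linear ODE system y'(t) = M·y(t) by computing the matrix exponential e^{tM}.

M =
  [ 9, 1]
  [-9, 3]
e^{tM} =
  [3*t*exp(6*t) + exp(6*t), t*exp(6*t)]
  [-9*t*exp(6*t), -3*t*exp(6*t) + exp(6*t)]

Strategy: write M = P · J · P⁻¹ where J is a Jordan canonical form, so e^{tM} = P · e^{tJ} · P⁻¹, and e^{tJ} can be computed block-by-block.

M has Jordan form
J =
  [6, 1]
  [0, 6]
(up to reordering of blocks).

Per-block formulas:
  For a 2×2 Jordan block J_2(6): exp(t · J_2(6)) = e^(6t)·(I + t·N), where N is the 2×2 nilpotent shift.

After assembling e^{tJ} and conjugating by P, we get:

e^{tM} =
  [3*t*exp(6*t) + exp(6*t), t*exp(6*t)]
  [-9*t*exp(6*t), -3*t*exp(6*t) + exp(6*t)]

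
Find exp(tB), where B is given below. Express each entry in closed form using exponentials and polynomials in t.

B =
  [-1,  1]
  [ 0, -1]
e^{tB} =
  [exp(-t), t*exp(-t)]
  [0, exp(-t)]

Strategy: write B = P · J · P⁻¹ where J is a Jordan canonical form, so e^{tB} = P · e^{tJ} · P⁻¹, and e^{tJ} can be computed block-by-block.

B has Jordan form
J =
  [-1,  1]
  [ 0, -1]
(up to reordering of blocks).

Per-block formulas:
  For a 2×2 Jordan block J_2(-1): exp(t · J_2(-1)) = e^(-1t)·(I + t·N), where N is the 2×2 nilpotent shift.

After assembling e^{tJ} and conjugating by P, we get:

e^{tB} =
  [exp(-t), t*exp(-t)]
  [0, exp(-t)]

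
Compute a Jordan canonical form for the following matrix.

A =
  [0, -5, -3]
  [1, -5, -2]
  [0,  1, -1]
J_3(-2)

The characteristic polynomial is
  det(x·I − A) = x^3 + 6*x^2 + 12*x + 8 = (x + 2)^3

Eigenvalues and multiplicities (the geometric multiplicity of λ is n − rank(A − λI), which equals the number of Jordan blocks for λ):
  λ = -2: algebraic multiplicity = 3, geometric multiplicity = 1

Determining the block sizes for each eigenvalue:
  λ = -2: one block (gm = 1), so the single block has size am = 3 → block sizes [3]

Assembling the blocks gives a Jordan form
J =
  [-2,  1,  0]
  [ 0, -2,  1]
  [ 0,  0, -2]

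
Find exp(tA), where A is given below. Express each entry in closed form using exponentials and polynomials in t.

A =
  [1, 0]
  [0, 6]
e^{tA} =
  [exp(t), 0]
  [0, exp(6*t)]

Strategy: write A = P · J · P⁻¹ where J is a Jordan canonical form, so e^{tA} = P · e^{tJ} · P⁻¹, and e^{tJ} can be computed block-by-block.

A has Jordan form
J =
  [1, 0]
  [0, 6]
(up to reordering of blocks).

Per-block formulas:
  For a 1×1 block at λ = 6: exp(t · [6]) = [e^(6t)].
  For a 1×1 block at λ = 1: exp(t · [1]) = [e^(1t)].

After assembling e^{tJ} and conjugating by P, we get:

e^{tA} =
  [exp(t), 0]
  [0, exp(6*t)]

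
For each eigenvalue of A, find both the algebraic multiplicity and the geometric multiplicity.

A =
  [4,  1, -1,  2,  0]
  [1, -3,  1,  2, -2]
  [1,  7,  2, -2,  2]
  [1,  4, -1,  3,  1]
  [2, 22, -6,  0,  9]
λ = 3: alg = 5, geom = 2

Step 1 — factor the characteristic polynomial to read off the algebraic multiplicities:
  χ_A(x) = (x - 3)^5

Step 2 — compute geometric multiplicities via the rank-nullity identity g(λ) = n − rank(A − λI):
  rank(A − (3)·I) = 3, so dim ker(A − (3)·I) = n − 3 = 2

Summary:
  λ = 3: algebraic multiplicity = 5, geometric multiplicity = 2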